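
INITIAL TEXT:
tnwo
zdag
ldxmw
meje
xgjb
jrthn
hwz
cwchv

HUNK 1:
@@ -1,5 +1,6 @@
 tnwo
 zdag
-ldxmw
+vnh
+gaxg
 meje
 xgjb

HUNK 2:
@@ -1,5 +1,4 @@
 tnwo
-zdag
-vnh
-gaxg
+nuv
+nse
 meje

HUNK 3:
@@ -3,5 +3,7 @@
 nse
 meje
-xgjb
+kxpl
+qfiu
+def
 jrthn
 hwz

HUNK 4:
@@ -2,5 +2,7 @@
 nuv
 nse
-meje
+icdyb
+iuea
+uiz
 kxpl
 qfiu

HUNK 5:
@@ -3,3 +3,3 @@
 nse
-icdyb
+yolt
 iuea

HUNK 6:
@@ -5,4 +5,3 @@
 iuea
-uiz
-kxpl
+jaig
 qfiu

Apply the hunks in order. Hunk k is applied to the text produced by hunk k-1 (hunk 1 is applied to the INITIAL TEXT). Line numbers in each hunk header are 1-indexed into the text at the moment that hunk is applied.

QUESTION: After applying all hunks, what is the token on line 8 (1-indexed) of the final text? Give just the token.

Hunk 1: at line 1 remove [ldxmw] add [vnh,gaxg] -> 9 lines: tnwo zdag vnh gaxg meje xgjb jrthn hwz cwchv
Hunk 2: at line 1 remove [zdag,vnh,gaxg] add [nuv,nse] -> 8 lines: tnwo nuv nse meje xgjb jrthn hwz cwchv
Hunk 3: at line 3 remove [xgjb] add [kxpl,qfiu,def] -> 10 lines: tnwo nuv nse meje kxpl qfiu def jrthn hwz cwchv
Hunk 4: at line 2 remove [meje] add [icdyb,iuea,uiz] -> 12 lines: tnwo nuv nse icdyb iuea uiz kxpl qfiu def jrthn hwz cwchv
Hunk 5: at line 3 remove [icdyb] add [yolt] -> 12 lines: tnwo nuv nse yolt iuea uiz kxpl qfiu def jrthn hwz cwchv
Hunk 6: at line 5 remove [uiz,kxpl] add [jaig] -> 11 lines: tnwo nuv nse yolt iuea jaig qfiu def jrthn hwz cwchv
Final line 8: def

Answer: def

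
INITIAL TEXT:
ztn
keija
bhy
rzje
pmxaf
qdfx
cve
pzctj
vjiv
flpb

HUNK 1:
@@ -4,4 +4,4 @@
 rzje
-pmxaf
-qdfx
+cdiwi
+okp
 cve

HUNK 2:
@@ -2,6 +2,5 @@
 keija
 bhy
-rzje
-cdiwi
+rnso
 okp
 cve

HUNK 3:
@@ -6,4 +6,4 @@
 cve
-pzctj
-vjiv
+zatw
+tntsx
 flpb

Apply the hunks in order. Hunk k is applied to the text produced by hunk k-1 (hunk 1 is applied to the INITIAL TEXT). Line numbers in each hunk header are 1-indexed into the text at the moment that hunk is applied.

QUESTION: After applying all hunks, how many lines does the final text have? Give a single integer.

Answer: 9

Derivation:
Hunk 1: at line 4 remove [pmxaf,qdfx] add [cdiwi,okp] -> 10 lines: ztn keija bhy rzje cdiwi okp cve pzctj vjiv flpb
Hunk 2: at line 2 remove [rzje,cdiwi] add [rnso] -> 9 lines: ztn keija bhy rnso okp cve pzctj vjiv flpb
Hunk 3: at line 6 remove [pzctj,vjiv] add [zatw,tntsx] -> 9 lines: ztn keija bhy rnso okp cve zatw tntsx flpb
Final line count: 9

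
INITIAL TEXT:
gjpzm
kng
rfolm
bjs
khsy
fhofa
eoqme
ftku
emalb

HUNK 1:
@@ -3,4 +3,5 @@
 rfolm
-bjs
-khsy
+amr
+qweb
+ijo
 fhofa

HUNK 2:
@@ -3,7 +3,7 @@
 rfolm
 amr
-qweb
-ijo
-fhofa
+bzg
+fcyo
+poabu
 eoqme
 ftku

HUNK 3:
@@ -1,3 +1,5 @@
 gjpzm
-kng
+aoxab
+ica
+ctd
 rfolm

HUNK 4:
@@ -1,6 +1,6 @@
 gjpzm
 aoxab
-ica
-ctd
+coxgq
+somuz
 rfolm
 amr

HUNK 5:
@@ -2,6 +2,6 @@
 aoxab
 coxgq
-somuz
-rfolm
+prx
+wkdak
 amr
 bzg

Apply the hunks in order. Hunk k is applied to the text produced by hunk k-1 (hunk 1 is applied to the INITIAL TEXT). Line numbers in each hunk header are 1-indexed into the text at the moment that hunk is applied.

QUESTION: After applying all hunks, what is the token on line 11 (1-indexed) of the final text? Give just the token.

Answer: ftku

Derivation:
Hunk 1: at line 3 remove [bjs,khsy] add [amr,qweb,ijo] -> 10 lines: gjpzm kng rfolm amr qweb ijo fhofa eoqme ftku emalb
Hunk 2: at line 3 remove [qweb,ijo,fhofa] add [bzg,fcyo,poabu] -> 10 lines: gjpzm kng rfolm amr bzg fcyo poabu eoqme ftku emalb
Hunk 3: at line 1 remove [kng] add [aoxab,ica,ctd] -> 12 lines: gjpzm aoxab ica ctd rfolm amr bzg fcyo poabu eoqme ftku emalb
Hunk 4: at line 1 remove [ica,ctd] add [coxgq,somuz] -> 12 lines: gjpzm aoxab coxgq somuz rfolm amr bzg fcyo poabu eoqme ftku emalb
Hunk 5: at line 2 remove [somuz,rfolm] add [prx,wkdak] -> 12 lines: gjpzm aoxab coxgq prx wkdak amr bzg fcyo poabu eoqme ftku emalb
Final line 11: ftku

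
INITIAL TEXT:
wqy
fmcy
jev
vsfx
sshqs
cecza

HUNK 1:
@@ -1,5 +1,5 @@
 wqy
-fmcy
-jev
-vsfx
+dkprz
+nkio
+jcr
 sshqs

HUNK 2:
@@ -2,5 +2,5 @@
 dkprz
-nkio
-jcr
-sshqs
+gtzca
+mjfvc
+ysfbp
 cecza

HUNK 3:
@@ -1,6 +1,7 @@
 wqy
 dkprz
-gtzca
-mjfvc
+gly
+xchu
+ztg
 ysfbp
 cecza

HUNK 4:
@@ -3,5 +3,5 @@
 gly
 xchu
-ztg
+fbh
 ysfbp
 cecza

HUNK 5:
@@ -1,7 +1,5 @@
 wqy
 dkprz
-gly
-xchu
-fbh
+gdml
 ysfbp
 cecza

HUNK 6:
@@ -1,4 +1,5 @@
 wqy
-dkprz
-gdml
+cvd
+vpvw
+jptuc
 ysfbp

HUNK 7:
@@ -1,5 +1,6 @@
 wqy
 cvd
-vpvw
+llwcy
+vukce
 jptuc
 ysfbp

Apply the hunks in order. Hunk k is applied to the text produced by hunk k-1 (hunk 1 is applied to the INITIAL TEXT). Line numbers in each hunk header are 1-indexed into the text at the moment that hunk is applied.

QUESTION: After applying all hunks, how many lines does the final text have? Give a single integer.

Answer: 7

Derivation:
Hunk 1: at line 1 remove [fmcy,jev,vsfx] add [dkprz,nkio,jcr] -> 6 lines: wqy dkprz nkio jcr sshqs cecza
Hunk 2: at line 2 remove [nkio,jcr,sshqs] add [gtzca,mjfvc,ysfbp] -> 6 lines: wqy dkprz gtzca mjfvc ysfbp cecza
Hunk 3: at line 1 remove [gtzca,mjfvc] add [gly,xchu,ztg] -> 7 lines: wqy dkprz gly xchu ztg ysfbp cecza
Hunk 4: at line 3 remove [ztg] add [fbh] -> 7 lines: wqy dkprz gly xchu fbh ysfbp cecza
Hunk 5: at line 1 remove [gly,xchu,fbh] add [gdml] -> 5 lines: wqy dkprz gdml ysfbp cecza
Hunk 6: at line 1 remove [dkprz,gdml] add [cvd,vpvw,jptuc] -> 6 lines: wqy cvd vpvw jptuc ysfbp cecza
Hunk 7: at line 1 remove [vpvw] add [llwcy,vukce] -> 7 lines: wqy cvd llwcy vukce jptuc ysfbp cecza
Final line count: 7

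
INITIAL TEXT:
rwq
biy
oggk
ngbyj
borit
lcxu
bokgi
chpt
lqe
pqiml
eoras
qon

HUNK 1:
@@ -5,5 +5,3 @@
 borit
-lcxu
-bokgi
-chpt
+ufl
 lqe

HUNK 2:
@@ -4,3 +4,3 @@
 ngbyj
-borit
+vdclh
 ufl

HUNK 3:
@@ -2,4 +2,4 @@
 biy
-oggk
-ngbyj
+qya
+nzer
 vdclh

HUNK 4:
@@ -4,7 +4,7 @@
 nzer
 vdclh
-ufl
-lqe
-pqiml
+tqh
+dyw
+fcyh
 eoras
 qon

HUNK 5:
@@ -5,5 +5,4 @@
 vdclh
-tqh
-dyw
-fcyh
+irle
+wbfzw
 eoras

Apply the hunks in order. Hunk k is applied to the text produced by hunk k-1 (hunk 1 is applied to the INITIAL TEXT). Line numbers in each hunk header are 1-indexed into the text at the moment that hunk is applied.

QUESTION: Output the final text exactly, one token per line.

Hunk 1: at line 5 remove [lcxu,bokgi,chpt] add [ufl] -> 10 lines: rwq biy oggk ngbyj borit ufl lqe pqiml eoras qon
Hunk 2: at line 4 remove [borit] add [vdclh] -> 10 lines: rwq biy oggk ngbyj vdclh ufl lqe pqiml eoras qon
Hunk 3: at line 2 remove [oggk,ngbyj] add [qya,nzer] -> 10 lines: rwq biy qya nzer vdclh ufl lqe pqiml eoras qon
Hunk 4: at line 4 remove [ufl,lqe,pqiml] add [tqh,dyw,fcyh] -> 10 lines: rwq biy qya nzer vdclh tqh dyw fcyh eoras qon
Hunk 5: at line 5 remove [tqh,dyw,fcyh] add [irle,wbfzw] -> 9 lines: rwq biy qya nzer vdclh irle wbfzw eoras qon

Answer: rwq
biy
qya
nzer
vdclh
irle
wbfzw
eoras
qon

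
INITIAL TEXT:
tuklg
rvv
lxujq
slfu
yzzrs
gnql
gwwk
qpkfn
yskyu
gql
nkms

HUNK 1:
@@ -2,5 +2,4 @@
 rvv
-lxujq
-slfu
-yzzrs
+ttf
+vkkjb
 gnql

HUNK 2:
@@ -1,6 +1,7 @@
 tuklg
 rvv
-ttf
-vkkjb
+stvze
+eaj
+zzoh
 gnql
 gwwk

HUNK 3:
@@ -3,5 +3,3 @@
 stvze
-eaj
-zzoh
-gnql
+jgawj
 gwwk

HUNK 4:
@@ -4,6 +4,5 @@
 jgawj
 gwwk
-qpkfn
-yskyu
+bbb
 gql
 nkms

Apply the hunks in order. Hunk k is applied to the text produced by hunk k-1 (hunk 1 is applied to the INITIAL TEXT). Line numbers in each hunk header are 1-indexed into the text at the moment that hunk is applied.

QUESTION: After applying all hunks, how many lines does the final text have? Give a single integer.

Answer: 8

Derivation:
Hunk 1: at line 2 remove [lxujq,slfu,yzzrs] add [ttf,vkkjb] -> 10 lines: tuklg rvv ttf vkkjb gnql gwwk qpkfn yskyu gql nkms
Hunk 2: at line 1 remove [ttf,vkkjb] add [stvze,eaj,zzoh] -> 11 lines: tuklg rvv stvze eaj zzoh gnql gwwk qpkfn yskyu gql nkms
Hunk 3: at line 3 remove [eaj,zzoh,gnql] add [jgawj] -> 9 lines: tuklg rvv stvze jgawj gwwk qpkfn yskyu gql nkms
Hunk 4: at line 4 remove [qpkfn,yskyu] add [bbb] -> 8 lines: tuklg rvv stvze jgawj gwwk bbb gql nkms
Final line count: 8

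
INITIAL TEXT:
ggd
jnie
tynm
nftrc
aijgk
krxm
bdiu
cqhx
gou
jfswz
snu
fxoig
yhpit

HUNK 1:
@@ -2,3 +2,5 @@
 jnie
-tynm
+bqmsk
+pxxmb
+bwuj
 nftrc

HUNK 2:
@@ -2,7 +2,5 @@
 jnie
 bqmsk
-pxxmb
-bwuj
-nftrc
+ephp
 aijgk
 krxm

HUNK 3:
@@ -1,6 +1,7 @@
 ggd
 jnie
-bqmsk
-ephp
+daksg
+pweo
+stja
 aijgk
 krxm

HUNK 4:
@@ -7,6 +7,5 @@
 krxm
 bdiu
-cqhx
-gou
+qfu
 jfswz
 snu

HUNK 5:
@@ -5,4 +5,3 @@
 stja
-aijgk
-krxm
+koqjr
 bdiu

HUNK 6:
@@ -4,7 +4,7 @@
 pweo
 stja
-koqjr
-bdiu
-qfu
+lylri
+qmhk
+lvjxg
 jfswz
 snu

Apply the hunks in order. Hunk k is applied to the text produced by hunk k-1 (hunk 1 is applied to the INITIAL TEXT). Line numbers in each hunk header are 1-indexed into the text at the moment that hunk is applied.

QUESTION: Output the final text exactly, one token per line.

Hunk 1: at line 2 remove [tynm] add [bqmsk,pxxmb,bwuj] -> 15 lines: ggd jnie bqmsk pxxmb bwuj nftrc aijgk krxm bdiu cqhx gou jfswz snu fxoig yhpit
Hunk 2: at line 2 remove [pxxmb,bwuj,nftrc] add [ephp] -> 13 lines: ggd jnie bqmsk ephp aijgk krxm bdiu cqhx gou jfswz snu fxoig yhpit
Hunk 3: at line 1 remove [bqmsk,ephp] add [daksg,pweo,stja] -> 14 lines: ggd jnie daksg pweo stja aijgk krxm bdiu cqhx gou jfswz snu fxoig yhpit
Hunk 4: at line 7 remove [cqhx,gou] add [qfu] -> 13 lines: ggd jnie daksg pweo stja aijgk krxm bdiu qfu jfswz snu fxoig yhpit
Hunk 5: at line 5 remove [aijgk,krxm] add [koqjr] -> 12 lines: ggd jnie daksg pweo stja koqjr bdiu qfu jfswz snu fxoig yhpit
Hunk 6: at line 4 remove [koqjr,bdiu,qfu] add [lylri,qmhk,lvjxg] -> 12 lines: ggd jnie daksg pweo stja lylri qmhk lvjxg jfswz snu fxoig yhpit

Answer: ggd
jnie
daksg
pweo
stja
lylri
qmhk
lvjxg
jfswz
snu
fxoig
yhpit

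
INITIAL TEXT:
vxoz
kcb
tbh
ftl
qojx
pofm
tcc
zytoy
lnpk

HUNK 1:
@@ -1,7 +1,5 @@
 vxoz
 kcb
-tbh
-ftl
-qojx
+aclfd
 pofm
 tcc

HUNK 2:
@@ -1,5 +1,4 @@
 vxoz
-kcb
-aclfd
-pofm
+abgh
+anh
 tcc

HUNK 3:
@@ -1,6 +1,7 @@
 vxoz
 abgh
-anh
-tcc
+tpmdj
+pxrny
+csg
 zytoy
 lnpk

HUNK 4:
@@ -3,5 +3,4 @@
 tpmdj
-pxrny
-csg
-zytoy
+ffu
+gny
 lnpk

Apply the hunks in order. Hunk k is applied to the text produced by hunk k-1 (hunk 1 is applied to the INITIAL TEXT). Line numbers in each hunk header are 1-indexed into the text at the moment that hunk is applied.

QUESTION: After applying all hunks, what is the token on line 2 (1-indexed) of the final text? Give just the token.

Answer: abgh

Derivation:
Hunk 1: at line 1 remove [tbh,ftl,qojx] add [aclfd] -> 7 lines: vxoz kcb aclfd pofm tcc zytoy lnpk
Hunk 2: at line 1 remove [kcb,aclfd,pofm] add [abgh,anh] -> 6 lines: vxoz abgh anh tcc zytoy lnpk
Hunk 3: at line 1 remove [anh,tcc] add [tpmdj,pxrny,csg] -> 7 lines: vxoz abgh tpmdj pxrny csg zytoy lnpk
Hunk 4: at line 3 remove [pxrny,csg,zytoy] add [ffu,gny] -> 6 lines: vxoz abgh tpmdj ffu gny lnpk
Final line 2: abgh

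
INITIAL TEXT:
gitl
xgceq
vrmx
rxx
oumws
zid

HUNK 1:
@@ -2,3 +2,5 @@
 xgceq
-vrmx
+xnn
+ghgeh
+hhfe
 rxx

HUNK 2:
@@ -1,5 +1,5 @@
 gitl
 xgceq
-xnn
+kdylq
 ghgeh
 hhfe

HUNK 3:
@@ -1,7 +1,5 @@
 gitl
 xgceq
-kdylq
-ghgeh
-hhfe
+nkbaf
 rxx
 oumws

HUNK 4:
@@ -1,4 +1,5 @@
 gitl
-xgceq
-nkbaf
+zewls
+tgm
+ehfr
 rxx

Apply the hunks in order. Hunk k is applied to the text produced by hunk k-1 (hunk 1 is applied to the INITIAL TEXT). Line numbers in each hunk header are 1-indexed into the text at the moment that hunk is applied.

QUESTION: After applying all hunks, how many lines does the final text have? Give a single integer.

Hunk 1: at line 2 remove [vrmx] add [xnn,ghgeh,hhfe] -> 8 lines: gitl xgceq xnn ghgeh hhfe rxx oumws zid
Hunk 2: at line 1 remove [xnn] add [kdylq] -> 8 lines: gitl xgceq kdylq ghgeh hhfe rxx oumws zid
Hunk 3: at line 1 remove [kdylq,ghgeh,hhfe] add [nkbaf] -> 6 lines: gitl xgceq nkbaf rxx oumws zid
Hunk 4: at line 1 remove [xgceq,nkbaf] add [zewls,tgm,ehfr] -> 7 lines: gitl zewls tgm ehfr rxx oumws zid
Final line count: 7

Answer: 7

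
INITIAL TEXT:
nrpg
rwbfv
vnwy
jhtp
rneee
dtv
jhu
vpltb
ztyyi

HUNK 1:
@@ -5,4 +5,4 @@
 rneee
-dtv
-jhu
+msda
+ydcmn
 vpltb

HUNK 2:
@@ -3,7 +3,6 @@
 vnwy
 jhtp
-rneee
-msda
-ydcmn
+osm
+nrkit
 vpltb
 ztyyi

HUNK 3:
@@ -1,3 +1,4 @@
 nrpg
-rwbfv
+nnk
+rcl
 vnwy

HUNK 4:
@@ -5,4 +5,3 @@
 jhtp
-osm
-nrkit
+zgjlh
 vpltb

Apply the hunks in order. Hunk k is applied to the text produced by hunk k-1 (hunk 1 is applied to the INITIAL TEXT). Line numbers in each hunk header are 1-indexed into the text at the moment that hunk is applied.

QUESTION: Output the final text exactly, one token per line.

Hunk 1: at line 5 remove [dtv,jhu] add [msda,ydcmn] -> 9 lines: nrpg rwbfv vnwy jhtp rneee msda ydcmn vpltb ztyyi
Hunk 2: at line 3 remove [rneee,msda,ydcmn] add [osm,nrkit] -> 8 lines: nrpg rwbfv vnwy jhtp osm nrkit vpltb ztyyi
Hunk 3: at line 1 remove [rwbfv] add [nnk,rcl] -> 9 lines: nrpg nnk rcl vnwy jhtp osm nrkit vpltb ztyyi
Hunk 4: at line 5 remove [osm,nrkit] add [zgjlh] -> 8 lines: nrpg nnk rcl vnwy jhtp zgjlh vpltb ztyyi

Answer: nrpg
nnk
rcl
vnwy
jhtp
zgjlh
vpltb
ztyyi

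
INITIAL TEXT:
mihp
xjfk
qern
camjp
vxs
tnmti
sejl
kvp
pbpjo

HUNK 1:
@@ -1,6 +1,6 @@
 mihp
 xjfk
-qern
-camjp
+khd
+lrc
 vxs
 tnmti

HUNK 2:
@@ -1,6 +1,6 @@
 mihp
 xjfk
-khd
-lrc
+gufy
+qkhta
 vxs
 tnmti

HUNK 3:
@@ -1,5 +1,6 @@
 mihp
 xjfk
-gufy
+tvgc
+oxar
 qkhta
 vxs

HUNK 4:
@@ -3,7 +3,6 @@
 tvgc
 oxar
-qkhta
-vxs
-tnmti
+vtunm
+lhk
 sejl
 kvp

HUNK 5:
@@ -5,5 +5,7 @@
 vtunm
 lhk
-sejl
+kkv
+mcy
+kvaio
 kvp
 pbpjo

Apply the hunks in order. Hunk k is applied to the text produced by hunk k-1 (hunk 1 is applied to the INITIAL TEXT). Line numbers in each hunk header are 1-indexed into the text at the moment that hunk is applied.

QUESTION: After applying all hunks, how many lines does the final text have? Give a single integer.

Hunk 1: at line 1 remove [qern,camjp] add [khd,lrc] -> 9 lines: mihp xjfk khd lrc vxs tnmti sejl kvp pbpjo
Hunk 2: at line 1 remove [khd,lrc] add [gufy,qkhta] -> 9 lines: mihp xjfk gufy qkhta vxs tnmti sejl kvp pbpjo
Hunk 3: at line 1 remove [gufy] add [tvgc,oxar] -> 10 lines: mihp xjfk tvgc oxar qkhta vxs tnmti sejl kvp pbpjo
Hunk 4: at line 3 remove [qkhta,vxs,tnmti] add [vtunm,lhk] -> 9 lines: mihp xjfk tvgc oxar vtunm lhk sejl kvp pbpjo
Hunk 5: at line 5 remove [sejl] add [kkv,mcy,kvaio] -> 11 lines: mihp xjfk tvgc oxar vtunm lhk kkv mcy kvaio kvp pbpjo
Final line count: 11

Answer: 11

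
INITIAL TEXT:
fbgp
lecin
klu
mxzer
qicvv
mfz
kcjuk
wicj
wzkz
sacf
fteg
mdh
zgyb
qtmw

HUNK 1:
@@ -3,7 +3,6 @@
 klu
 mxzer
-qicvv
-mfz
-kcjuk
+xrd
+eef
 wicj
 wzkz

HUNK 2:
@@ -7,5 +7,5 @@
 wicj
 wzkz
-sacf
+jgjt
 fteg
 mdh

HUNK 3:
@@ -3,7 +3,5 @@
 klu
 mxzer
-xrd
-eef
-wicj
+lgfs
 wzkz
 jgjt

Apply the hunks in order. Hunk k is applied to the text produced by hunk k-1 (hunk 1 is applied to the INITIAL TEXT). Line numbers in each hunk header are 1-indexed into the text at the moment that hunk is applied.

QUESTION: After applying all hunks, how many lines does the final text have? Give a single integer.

Answer: 11

Derivation:
Hunk 1: at line 3 remove [qicvv,mfz,kcjuk] add [xrd,eef] -> 13 lines: fbgp lecin klu mxzer xrd eef wicj wzkz sacf fteg mdh zgyb qtmw
Hunk 2: at line 7 remove [sacf] add [jgjt] -> 13 lines: fbgp lecin klu mxzer xrd eef wicj wzkz jgjt fteg mdh zgyb qtmw
Hunk 3: at line 3 remove [xrd,eef,wicj] add [lgfs] -> 11 lines: fbgp lecin klu mxzer lgfs wzkz jgjt fteg mdh zgyb qtmw
Final line count: 11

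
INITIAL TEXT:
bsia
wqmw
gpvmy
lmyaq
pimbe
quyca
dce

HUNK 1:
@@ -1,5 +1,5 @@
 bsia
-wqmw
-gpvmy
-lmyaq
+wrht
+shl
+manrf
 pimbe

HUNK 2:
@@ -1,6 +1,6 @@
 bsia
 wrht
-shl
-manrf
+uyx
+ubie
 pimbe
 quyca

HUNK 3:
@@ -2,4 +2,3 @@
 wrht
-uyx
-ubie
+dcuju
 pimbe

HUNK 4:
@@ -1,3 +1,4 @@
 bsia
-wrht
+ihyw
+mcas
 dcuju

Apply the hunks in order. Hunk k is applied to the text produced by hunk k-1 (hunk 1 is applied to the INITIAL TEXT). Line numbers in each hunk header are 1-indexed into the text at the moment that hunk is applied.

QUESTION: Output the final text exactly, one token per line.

Hunk 1: at line 1 remove [wqmw,gpvmy,lmyaq] add [wrht,shl,manrf] -> 7 lines: bsia wrht shl manrf pimbe quyca dce
Hunk 2: at line 1 remove [shl,manrf] add [uyx,ubie] -> 7 lines: bsia wrht uyx ubie pimbe quyca dce
Hunk 3: at line 2 remove [uyx,ubie] add [dcuju] -> 6 lines: bsia wrht dcuju pimbe quyca dce
Hunk 4: at line 1 remove [wrht] add [ihyw,mcas] -> 7 lines: bsia ihyw mcas dcuju pimbe quyca dce

Answer: bsia
ihyw
mcas
dcuju
pimbe
quyca
dce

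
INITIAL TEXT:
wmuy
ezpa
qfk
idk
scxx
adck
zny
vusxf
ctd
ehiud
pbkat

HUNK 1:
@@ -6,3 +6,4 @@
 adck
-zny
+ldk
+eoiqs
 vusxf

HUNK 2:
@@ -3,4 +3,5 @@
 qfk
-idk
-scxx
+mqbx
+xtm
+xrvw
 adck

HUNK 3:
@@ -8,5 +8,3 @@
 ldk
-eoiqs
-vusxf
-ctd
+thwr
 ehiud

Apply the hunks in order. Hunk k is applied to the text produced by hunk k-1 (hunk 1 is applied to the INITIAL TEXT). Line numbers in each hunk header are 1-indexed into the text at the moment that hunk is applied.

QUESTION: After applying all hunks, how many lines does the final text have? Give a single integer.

Answer: 11

Derivation:
Hunk 1: at line 6 remove [zny] add [ldk,eoiqs] -> 12 lines: wmuy ezpa qfk idk scxx adck ldk eoiqs vusxf ctd ehiud pbkat
Hunk 2: at line 3 remove [idk,scxx] add [mqbx,xtm,xrvw] -> 13 lines: wmuy ezpa qfk mqbx xtm xrvw adck ldk eoiqs vusxf ctd ehiud pbkat
Hunk 3: at line 8 remove [eoiqs,vusxf,ctd] add [thwr] -> 11 lines: wmuy ezpa qfk mqbx xtm xrvw adck ldk thwr ehiud pbkat
Final line count: 11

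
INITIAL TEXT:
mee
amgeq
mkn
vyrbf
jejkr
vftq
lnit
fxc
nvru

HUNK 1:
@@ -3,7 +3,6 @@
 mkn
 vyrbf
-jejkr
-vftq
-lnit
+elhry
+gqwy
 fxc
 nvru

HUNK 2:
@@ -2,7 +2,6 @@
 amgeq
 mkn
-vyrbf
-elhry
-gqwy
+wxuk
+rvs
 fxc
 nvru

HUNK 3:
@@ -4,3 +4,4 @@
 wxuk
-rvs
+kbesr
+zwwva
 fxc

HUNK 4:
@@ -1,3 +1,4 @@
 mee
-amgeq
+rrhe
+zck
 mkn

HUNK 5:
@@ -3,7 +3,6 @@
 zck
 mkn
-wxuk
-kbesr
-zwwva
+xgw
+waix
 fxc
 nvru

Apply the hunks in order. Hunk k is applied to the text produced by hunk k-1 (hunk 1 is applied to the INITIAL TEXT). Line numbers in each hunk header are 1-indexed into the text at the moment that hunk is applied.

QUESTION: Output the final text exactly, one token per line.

Hunk 1: at line 3 remove [jejkr,vftq,lnit] add [elhry,gqwy] -> 8 lines: mee amgeq mkn vyrbf elhry gqwy fxc nvru
Hunk 2: at line 2 remove [vyrbf,elhry,gqwy] add [wxuk,rvs] -> 7 lines: mee amgeq mkn wxuk rvs fxc nvru
Hunk 3: at line 4 remove [rvs] add [kbesr,zwwva] -> 8 lines: mee amgeq mkn wxuk kbesr zwwva fxc nvru
Hunk 4: at line 1 remove [amgeq] add [rrhe,zck] -> 9 lines: mee rrhe zck mkn wxuk kbesr zwwva fxc nvru
Hunk 5: at line 3 remove [wxuk,kbesr,zwwva] add [xgw,waix] -> 8 lines: mee rrhe zck mkn xgw waix fxc nvru

Answer: mee
rrhe
zck
mkn
xgw
waix
fxc
nvru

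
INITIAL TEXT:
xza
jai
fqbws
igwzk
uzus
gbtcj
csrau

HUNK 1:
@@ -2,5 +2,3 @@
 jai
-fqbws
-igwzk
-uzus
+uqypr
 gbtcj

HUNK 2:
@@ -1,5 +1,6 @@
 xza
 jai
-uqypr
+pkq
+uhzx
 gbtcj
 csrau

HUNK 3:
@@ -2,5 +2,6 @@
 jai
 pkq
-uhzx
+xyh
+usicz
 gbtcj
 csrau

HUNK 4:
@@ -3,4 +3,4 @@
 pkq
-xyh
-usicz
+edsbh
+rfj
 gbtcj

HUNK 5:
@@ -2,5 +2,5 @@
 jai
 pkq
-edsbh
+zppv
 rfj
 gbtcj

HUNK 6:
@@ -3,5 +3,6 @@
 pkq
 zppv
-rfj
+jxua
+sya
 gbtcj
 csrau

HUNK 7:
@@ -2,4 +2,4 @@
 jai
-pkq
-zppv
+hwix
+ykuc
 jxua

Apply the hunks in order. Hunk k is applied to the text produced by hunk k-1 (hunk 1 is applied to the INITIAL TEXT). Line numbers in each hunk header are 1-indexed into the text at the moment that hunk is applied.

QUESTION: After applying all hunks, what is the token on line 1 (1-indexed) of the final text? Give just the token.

Hunk 1: at line 2 remove [fqbws,igwzk,uzus] add [uqypr] -> 5 lines: xza jai uqypr gbtcj csrau
Hunk 2: at line 1 remove [uqypr] add [pkq,uhzx] -> 6 lines: xza jai pkq uhzx gbtcj csrau
Hunk 3: at line 2 remove [uhzx] add [xyh,usicz] -> 7 lines: xza jai pkq xyh usicz gbtcj csrau
Hunk 4: at line 3 remove [xyh,usicz] add [edsbh,rfj] -> 7 lines: xza jai pkq edsbh rfj gbtcj csrau
Hunk 5: at line 2 remove [edsbh] add [zppv] -> 7 lines: xza jai pkq zppv rfj gbtcj csrau
Hunk 6: at line 3 remove [rfj] add [jxua,sya] -> 8 lines: xza jai pkq zppv jxua sya gbtcj csrau
Hunk 7: at line 2 remove [pkq,zppv] add [hwix,ykuc] -> 8 lines: xza jai hwix ykuc jxua sya gbtcj csrau
Final line 1: xza

Answer: xza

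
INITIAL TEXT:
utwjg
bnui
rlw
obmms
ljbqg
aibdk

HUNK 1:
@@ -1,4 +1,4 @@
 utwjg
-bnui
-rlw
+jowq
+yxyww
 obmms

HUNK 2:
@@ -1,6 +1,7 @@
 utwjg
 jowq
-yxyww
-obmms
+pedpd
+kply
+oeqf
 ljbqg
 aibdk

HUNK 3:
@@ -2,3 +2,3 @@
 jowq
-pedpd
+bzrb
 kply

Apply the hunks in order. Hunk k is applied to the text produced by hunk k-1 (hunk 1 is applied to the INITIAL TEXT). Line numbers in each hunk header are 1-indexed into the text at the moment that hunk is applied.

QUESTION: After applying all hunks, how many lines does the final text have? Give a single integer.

Hunk 1: at line 1 remove [bnui,rlw] add [jowq,yxyww] -> 6 lines: utwjg jowq yxyww obmms ljbqg aibdk
Hunk 2: at line 1 remove [yxyww,obmms] add [pedpd,kply,oeqf] -> 7 lines: utwjg jowq pedpd kply oeqf ljbqg aibdk
Hunk 3: at line 2 remove [pedpd] add [bzrb] -> 7 lines: utwjg jowq bzrb kply oeqf ljbqg aibdk
Final line count: 7

Answer: 7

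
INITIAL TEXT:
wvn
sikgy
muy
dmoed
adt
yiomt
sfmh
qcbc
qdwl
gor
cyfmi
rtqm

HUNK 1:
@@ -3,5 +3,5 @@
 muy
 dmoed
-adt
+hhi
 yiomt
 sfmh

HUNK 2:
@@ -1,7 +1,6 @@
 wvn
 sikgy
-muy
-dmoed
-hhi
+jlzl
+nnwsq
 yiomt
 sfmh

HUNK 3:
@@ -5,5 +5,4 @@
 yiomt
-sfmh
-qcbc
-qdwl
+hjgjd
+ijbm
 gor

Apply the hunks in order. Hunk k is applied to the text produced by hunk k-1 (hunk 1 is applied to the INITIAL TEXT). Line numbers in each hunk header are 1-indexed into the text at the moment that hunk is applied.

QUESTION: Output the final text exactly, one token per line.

Hunk 1: at line 3 remove [adt] add [hhi] -> 12 lines: wvn sikgy muy dmoed hhi yiomt sfmh qcbc qdwl gor cyfmi rtqm
Hunk 2: at line 1 remove [muy,dmoed,hhi] add [jlzl,nnwsq] -> 11 lines: wvn sikgy jlzl nnwsq yiomt sfmh qcbc qdwl gor cyfmi rtqm
Hunk 3: at line 5 remove [sfmh,qcbc,qdwl] add [hjgjd,ijbm] -> 10 lines: wvn sikgy jlzl nnwsq yiomt hjgjd ijbm gor cyfmi rtqm

Answer: wvn
sikgy
jlzl
nnwsq
yiomt
hjgjd
ijbm
gor
cyfmi
rtqm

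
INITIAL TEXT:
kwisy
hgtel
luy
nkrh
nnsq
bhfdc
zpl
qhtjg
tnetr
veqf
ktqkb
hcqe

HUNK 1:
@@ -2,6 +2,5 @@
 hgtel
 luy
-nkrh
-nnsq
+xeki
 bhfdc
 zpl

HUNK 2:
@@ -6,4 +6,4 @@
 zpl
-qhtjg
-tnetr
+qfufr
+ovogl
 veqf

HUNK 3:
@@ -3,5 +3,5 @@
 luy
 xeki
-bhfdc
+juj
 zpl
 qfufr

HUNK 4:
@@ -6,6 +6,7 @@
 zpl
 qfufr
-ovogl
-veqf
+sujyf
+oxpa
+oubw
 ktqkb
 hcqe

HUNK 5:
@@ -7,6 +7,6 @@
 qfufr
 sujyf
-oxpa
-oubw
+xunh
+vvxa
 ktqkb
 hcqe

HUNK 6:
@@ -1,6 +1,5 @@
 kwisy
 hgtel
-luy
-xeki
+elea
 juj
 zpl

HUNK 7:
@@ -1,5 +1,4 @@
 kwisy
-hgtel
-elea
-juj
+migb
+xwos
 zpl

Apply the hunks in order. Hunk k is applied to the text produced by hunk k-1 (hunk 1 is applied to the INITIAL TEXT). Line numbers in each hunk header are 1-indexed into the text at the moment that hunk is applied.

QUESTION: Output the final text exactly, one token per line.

Hunk 1: at line 2 remove [nkrh,nnsq] add [xeki] -> 11 lines: kwisy hgtel luy xeki bhfdc zpl qhtjg tnetr veqf ktqkb hcqe
Hunk 2: at line 6 remove [qhtjg,tnetr] add [qfufr,ovogl] -> 11 lines: kwisy hgtel luy xeki bhfdc zpl qfufr ovogl veqf ktqkb hcqe
Hunk 3: at line 3 remove [bhfdc] add [juj] -> 11 lines: kwisy hgtel luy xeki juj zpl qfufr ovogl veqf ktqkb hcqe
Hunk 4: at line 6 remove [ovogl,veqf] add [sujyf,oxpa,oubw] -> 12 lines: kwisy hgtel luy xeki juj zpl qfufr sujyf oxpa oubw ktqkb hcqe
Hunk 5: at line 7 remove [oxpa,oubw] add [xunh,vvxa] -> 12 lines: kwisy hgtel luy xeki juj zpl qfufr sujyf xunh vvxa ktqkb hcqe
Hunk 6: at line 1 remove [luy,xeki] add [elea] -> 11 lines: kwisy hgtel elea juj zpl qfufr sujyf xunh vvxa ktqkb hcqe
Hunk 7: at line 1 remove [hgtel,elea,juj] add [migb,xwos] -> 10 lines: kwisy migb xwos zpl qfufr sujyf xunh vvxa ktqkb hcqe

Answer: kwisy
migb
xwos
zpl
qfufr
sujyf
xunh
vvxa
ktqkb
hcqe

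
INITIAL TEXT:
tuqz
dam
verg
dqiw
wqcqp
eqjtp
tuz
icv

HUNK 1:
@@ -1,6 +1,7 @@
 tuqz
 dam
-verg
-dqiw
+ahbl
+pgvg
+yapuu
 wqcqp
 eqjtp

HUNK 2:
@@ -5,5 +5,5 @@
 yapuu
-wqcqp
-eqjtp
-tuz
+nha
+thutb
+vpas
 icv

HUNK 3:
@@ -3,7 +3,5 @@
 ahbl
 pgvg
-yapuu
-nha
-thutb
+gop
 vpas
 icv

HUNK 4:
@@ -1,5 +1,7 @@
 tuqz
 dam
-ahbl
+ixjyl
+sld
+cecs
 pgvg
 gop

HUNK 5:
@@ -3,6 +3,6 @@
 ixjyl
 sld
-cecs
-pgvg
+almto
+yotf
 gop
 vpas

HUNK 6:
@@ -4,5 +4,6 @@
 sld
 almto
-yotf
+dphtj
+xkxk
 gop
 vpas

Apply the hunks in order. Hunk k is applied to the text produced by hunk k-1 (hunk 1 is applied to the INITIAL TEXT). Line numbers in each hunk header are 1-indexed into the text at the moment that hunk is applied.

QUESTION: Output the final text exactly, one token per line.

Hunk 1: at line 1 remove [verg,dqiw] add [ahbl,pgvg,yapuu] -> 9 lines: tuqz dam ahbl pgvg yapuu wqcqp eqjtp tuz icv
Hunk 2: at line 5 remove [wqcqp,eqjtp,tuz] add [nha,thutb,vpas] -> 9 lines: tuqz dam ahbl pgvg yapuu nha thutb vpas icv
Hunk 3: at line 3 remove [yapuu,nha,thutb] add [gop] -> 7 lines: tuqz dam ahbl pgvg gop vpas icv
Hunk 4: at line 1 remove [ahbl] add [ixjyl,sld,cecs] -> 9 lines: tuqz dam ixjyl sld cecs pgvg gop vpas icv
Hunk 5: at line 3 remove [cecs,pgvg] add [almto,yotf] -> 9 lines: tuqz dam ixjyl sld almto yotf gop vpas icv
Hunk 6: at line 4 remove [yotf] add [dphtj,xkxk] -> 10 lines: tuqz dam ixjyl sld almto dphtj xkxk gop vpas icv

Answer: tuqz
dam
ixjyl
sld
almto
dphtj
xkxk
gop
vpas
icv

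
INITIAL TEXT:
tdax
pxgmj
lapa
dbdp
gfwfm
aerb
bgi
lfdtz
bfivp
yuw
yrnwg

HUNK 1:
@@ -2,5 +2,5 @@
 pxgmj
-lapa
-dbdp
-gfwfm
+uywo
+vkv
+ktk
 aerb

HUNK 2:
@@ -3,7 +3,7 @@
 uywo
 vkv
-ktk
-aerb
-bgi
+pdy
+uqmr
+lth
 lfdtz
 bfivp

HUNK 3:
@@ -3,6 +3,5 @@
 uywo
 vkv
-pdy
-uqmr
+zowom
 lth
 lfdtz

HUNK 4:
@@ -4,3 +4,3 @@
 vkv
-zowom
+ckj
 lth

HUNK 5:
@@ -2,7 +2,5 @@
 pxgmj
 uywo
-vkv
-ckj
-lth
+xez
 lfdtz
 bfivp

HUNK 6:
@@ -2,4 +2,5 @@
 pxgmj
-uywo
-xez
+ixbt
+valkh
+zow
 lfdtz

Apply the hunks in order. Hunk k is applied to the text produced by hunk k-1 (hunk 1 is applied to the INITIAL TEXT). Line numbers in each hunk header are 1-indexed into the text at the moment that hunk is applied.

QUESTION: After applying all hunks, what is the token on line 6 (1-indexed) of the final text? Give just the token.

Hunk 1: at line 2 remove [lapa,dbdp,gfwfm] add [uywo,vkv,ktk] -> 11 lines: tdax pxgmj uywo vkv ktk aerb bgi lfdtz bfivp yuw yrnwg
Hunk 2: at line 3 remove [ktk,aerb,bgi] add [pdy,uqmr,lth] -> 11 lines: tdax pxgmj uywo vkv pdy uqmr lth lfdtz bfivp yuw yrnwg
Hunk 3: at line 3 remove [pdy,uqmr] add [zowom] -> 10 lines: tdax pxgmj uywo vkv zowom lth lfdtz bfivp yuw yrnwg
Hunk 4: at line 4 remove [zowom] add [ckj] -> 10 lines: tdax pxgmj uywo vkv ckj lth lfdtz bfivp yuw yrnwg
Hunk 5: at line 2 remove [vkv,ckj,lth] add [xez] -> 8 lines: tdax pxgmj uywo xez lfdtz bfivp yuw yrnwg
Hunk 6: at line 2 remove [uywo,xez] add [ixbt,valkh,zow] -> 9 lines: tdax pxgmj ixbt valkh zow lfdtz bfivp yuw yrnwg
Final line 6: lfdtz

Answer: lfdtz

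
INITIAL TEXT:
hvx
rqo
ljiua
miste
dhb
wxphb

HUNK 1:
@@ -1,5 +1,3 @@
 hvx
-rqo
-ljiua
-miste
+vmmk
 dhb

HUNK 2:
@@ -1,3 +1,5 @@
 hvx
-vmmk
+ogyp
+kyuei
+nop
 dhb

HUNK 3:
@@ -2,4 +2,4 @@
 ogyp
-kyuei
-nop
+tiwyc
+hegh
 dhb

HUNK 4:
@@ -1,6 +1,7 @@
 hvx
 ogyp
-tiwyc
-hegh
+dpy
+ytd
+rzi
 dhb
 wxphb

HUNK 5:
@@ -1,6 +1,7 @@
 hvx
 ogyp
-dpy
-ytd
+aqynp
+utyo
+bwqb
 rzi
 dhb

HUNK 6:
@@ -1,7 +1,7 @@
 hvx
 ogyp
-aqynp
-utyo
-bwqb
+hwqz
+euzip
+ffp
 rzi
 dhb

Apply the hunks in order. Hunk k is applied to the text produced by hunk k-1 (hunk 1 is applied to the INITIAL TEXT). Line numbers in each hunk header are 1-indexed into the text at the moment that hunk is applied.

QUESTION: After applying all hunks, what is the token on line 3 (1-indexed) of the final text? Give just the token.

Answer: hwqz

Derivation:
Hunk 1: at line 1 remove [rqo,ljiua,miste] add [vmmk] -> 4 lines: hvx vmmk dhb wxphb
Hunk 2: at line 1 remove [vmmk] add [ogyp,kyuei,nop] -> 6 lines: hvx ogyp kyuei nop dhb wxphb
Hunk 3: at line 2 remove [kyuei,nop] add [tiwyc,hegh] -> 6 lines: hvx ogyp tiwyc hegh dhb wxphb
Hunk 4: at line 1 remove [tiwyc,hegh] add [dpy,ytd,rzi] -> 7 lines: hvx ogyp dpy ytd rzi dhb wxphb
Hunk 5: at line 1 remove [dpy,ytd] add [aqynp,utyo,bwqb] -> 8 lines: hvx ogyp aqynp utyo bwqb rzi dhb wxphb
Hunk 6: at line 1 remove [aqynp,utyo,bwqb] add [hwqz,euzip,ffp] -> 8 lines: hvx ogyp hwqz euzip ffp rzi dhb wxphb
Final line 3: hwqz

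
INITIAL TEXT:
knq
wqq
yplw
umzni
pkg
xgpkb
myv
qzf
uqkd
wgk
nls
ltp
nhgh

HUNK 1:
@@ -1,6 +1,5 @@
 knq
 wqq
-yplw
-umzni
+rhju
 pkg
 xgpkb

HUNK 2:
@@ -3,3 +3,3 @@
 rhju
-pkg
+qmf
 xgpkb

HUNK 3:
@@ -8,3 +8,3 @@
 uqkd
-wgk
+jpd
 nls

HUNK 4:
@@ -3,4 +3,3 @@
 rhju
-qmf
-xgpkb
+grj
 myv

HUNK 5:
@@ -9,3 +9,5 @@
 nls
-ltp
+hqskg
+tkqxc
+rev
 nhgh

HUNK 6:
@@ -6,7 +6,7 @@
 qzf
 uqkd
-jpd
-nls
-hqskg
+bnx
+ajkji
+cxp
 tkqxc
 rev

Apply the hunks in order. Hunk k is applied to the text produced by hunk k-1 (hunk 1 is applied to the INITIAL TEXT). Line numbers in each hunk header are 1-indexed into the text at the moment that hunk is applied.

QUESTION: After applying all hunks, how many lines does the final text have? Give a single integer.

Hunk 1: at line 1 remove [yplw,umzni] add [rhju] -> 12 lines: knq wqq rhju pkg xgpkb myv qzf uqkd wgk nls ltp nhgh
Hunk 2: at line 3 remove [pkg] add [qmf] -> 12 lines: knq wqq rhju qmf xgpkb myv qzf uqkd wgk nls ltp nhgh
Hunk 3: at line 8 remove [wgk] add [jpd] -> 12 lines: knq wqq rhju qmf xgpkb myv qzf uqkd jpd nls ltp nhgh
Hunk 4: at line 3 remove [qmf,xgpkb] add [grj] -> 11 lines: knq wqq rhju grj myv qzf uqkd jpd nls ltp nhgh
Hunk 5: at line 9 remove [ltp] add [hqskg,tkqxc,rev] -> 13 lines: knq wqq rhju grj myv qzf uqkd jpd nls hqskg tkqxc rev nhgh
Hunk 6: at line 6 remove [jpd,nls,hqskg] add [bnx,ajkji,cxp] -> 13 lines: knq wqq rhju grj myv qzf uqkd bnx ajkji cxp tkqxc rev nhgh
Final line count: 13

Answer: 13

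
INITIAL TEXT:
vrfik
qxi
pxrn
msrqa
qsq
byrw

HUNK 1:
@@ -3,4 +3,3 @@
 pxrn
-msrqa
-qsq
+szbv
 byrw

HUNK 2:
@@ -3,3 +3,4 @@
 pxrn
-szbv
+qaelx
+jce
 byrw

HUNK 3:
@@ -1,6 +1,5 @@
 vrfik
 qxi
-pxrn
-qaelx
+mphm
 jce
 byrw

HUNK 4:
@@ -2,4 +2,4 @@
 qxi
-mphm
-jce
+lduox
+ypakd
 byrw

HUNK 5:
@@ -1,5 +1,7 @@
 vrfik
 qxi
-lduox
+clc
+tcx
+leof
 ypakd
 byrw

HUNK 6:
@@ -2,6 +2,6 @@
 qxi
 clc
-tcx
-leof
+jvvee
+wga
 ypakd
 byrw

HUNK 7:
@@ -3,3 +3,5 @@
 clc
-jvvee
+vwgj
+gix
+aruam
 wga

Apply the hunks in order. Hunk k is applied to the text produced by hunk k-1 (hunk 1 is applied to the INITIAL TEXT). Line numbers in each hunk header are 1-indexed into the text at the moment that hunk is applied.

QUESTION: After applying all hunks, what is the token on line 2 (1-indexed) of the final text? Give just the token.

Hunk 1: at line 3 remove [msrqa,qsq] add [szbv] -> 5 lines: vrfik qxi pxrn szbv byrw
Hunk 2: at line 3 remove [szbv] add [qaelx,jce] -> 6 lines: vrfik qxi pxrn qaelx jce byrw
Hunk 3: at line 1 remove [pxrn,qaelx] add [mphm] -> 5 lines: vrfik qxi mphm jce byrw
Hunk 4: at line 2 remove [mphm,jce] add [lduox,ypakd] -> 5 lines: vrfik qxi lduox ypakd byrw
Hunk 5: at line 1 remove [lduox] add [clc,tcx,leof] -> 7 lines: vrfik qxi clc tcx leof ypakd byrw
Hunk 6: at line 2 remove [tcx,leof] add [jvvee,wga] -> 7 lines: vrfik qxi clc jvvee wga ypakd byrw
Hunk 7: at line 3 remove [jvvee] add [vwgj,gix,aruam] -> 9 lines: vrfik qxi clc vwgj gix aruam wga ypakd byrw
Final line 2: qxi

Answer: qxi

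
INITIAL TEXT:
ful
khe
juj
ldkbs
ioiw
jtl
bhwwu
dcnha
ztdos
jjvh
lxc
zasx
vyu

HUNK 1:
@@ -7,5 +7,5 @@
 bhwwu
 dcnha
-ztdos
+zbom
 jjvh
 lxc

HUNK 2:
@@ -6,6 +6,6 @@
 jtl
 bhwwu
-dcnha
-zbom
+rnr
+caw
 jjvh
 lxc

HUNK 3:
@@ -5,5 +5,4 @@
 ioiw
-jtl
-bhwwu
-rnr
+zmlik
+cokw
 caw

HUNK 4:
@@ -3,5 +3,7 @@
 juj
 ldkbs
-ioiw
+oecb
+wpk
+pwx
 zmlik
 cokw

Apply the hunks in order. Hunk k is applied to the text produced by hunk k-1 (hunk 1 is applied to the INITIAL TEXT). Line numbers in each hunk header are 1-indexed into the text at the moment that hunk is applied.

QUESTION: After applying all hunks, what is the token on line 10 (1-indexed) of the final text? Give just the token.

Answer: caw

Derivation:
Hunk 1: at line 7 remove [ztdos] add [zbom] -> 13 lines: ful khe juj ldkbs ioiw jtl bhwwu dcnha zbom jjvh lxc zasx vyu
Hunk 2: at line 6 remove [dcnha,zbom] add [rnr,caw] -> 13 lines: ful khe juj ldkbs ioiw jtl bhwwu rnr caw jjvh lxc zasx vyu
Hunk 3: at line 5 remove [jtl,bhwwu,rnr] add [zmlik,cokw] -> 12 lines: ful khe juj ldkbs ioiw zmlik cokw caw jjvh lxc zasx vyu
Hunk 4: at line 3 remove [ioiw] add [oecb,wpk,pwx] -> 14 lines: ful khe juj ldkbs oecb wpk pwx zmlik cokw caw jjvh lxc zasx vyu
Final line 10: caw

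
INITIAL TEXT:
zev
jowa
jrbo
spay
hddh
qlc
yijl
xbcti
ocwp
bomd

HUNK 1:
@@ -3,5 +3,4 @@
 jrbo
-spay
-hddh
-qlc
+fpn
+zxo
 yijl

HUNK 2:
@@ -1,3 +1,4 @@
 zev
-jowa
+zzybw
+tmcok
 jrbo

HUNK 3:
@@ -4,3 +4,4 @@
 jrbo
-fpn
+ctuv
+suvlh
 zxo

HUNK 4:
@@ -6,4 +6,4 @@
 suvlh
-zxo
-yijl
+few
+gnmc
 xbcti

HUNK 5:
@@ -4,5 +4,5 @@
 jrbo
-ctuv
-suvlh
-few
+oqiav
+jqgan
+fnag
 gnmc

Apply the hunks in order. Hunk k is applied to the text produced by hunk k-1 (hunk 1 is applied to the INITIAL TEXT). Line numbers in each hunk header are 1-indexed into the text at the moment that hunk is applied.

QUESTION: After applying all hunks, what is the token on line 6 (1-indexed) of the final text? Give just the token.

Hunk 1: at line 3 remove [spay,hddh,qlc] add [fpn,zxo] -> 9 lines: zev jowa jrbo fpn zxo yijl xbcti ocwp bomd
Hunk 2: at line 1 remove [jowa] add [zzybw,tmcok] -> 10 lines: zev zzybw tmcok jrbo fpn zxo yijl xbcti ocwp bomd
Hunk 3: at line 4 remove [fpn] add [ctuv,suvlh] -> 11 lines: zev zzybw tmcok jrbo ctuv suvlh zxo yijl xbcti ocwp bomd
Hunk 4: at line 6 remove [zxo,yijl] add [few,gnmc] -> 11 lines: zev zzybw tmcok jrbo ctuv suvlh few gnmc xbcti ocwp bomd
Hunk 5: at line 4 remove [ctuv,suvlh,few] add [oqiav,jqgan,fnag] -> 11 lines: zev zzybw tmcok jrbo oqiav jqgan fnag gnmc xbcti ocwp bomd
Final line 6: jqgan

Answer: jqgan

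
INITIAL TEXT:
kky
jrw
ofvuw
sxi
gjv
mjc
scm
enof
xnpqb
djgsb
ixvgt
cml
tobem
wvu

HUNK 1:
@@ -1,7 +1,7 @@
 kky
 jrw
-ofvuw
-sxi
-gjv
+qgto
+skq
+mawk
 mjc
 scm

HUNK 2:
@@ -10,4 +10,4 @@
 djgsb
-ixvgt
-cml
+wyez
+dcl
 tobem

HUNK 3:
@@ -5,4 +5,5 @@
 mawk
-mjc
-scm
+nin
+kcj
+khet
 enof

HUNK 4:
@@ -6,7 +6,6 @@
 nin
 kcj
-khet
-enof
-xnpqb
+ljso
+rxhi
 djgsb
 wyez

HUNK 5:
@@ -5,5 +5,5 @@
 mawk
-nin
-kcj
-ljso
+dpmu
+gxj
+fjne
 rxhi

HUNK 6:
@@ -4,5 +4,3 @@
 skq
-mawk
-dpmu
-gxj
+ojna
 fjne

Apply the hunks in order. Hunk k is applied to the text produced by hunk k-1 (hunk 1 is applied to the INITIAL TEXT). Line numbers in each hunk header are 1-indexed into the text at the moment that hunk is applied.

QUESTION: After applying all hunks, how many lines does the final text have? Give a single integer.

Hunk 1: at line 1 remove [ofvuw,sxi,gjv] add [qgto,skq,mawk] -> 14 lines: kky jrw qgto skq mawk mjc scm enof xnpqb djgsb ixvgt cml tobem wvu
Hunk 2: at line 10 remove [ixvgt,cml] add [wyez,dcl] -> 14 lines: kky jrw qgto skq mawk mjc scm enof xnpqb djgsb wyez dcl tobem wvu
Hunk 3: at line 5 remove [mjc,scm] add [nin,kcj,khet] -> 15 lines: kky jrw qgto skq mawk nin kcj khet enof xnpqb djgsb wyez dcl tobem wvu
Hunk 4: at line 6 remove [khet,enof,xnpqb] add [ljso,rxhi] -> 14 lines: kky jrw qgto skq mawk nin kcj ljso rxhi djgsb wyez dcl tobem wvu
Hunk 5: at line 5 remove [nin,kcj,ljso] add [dpmu,gxj,fjne] -> 14 lines: kky jrw qgto skq mawk dpmu gxj fjne rxhi djgsb wyez dcl tobem wvu
Hunk 6: at line 4 remove [mawk,dpmu,gxj] add [ojna] -> 12 lines: kky jrw qgto skq ojna fjne rxhi djgsb wyez dcl tobem wvu
Final line count: 12

Answer: 12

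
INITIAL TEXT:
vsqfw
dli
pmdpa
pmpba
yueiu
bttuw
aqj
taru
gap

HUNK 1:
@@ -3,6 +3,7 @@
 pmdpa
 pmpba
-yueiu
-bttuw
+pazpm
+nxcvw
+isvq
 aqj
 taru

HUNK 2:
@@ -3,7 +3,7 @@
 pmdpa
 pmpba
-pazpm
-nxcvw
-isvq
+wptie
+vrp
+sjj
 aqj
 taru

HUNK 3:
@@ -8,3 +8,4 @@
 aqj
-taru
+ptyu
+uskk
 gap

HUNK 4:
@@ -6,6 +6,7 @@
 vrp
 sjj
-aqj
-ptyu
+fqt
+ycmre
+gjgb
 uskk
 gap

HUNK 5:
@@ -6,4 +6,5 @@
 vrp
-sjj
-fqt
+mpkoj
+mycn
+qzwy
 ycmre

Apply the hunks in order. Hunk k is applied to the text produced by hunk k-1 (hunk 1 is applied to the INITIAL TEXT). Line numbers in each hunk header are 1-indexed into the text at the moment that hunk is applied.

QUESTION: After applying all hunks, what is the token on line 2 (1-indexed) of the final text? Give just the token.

Hunk 1: at line 3 remove [yueiu,bttuw] add [pazpm,nxcvw,isvq] -> 10 lines: vsqfw dli pmdpa pmpba pazpm nxcvw isvq aqj taru gap
Hunk 2: at line 3 remove [pazpm,nxcvw,isvq] add [wptie,vrp,sjj] -> 10 lines: vsqfw dli pmdpa pmpba wptie vrp sjj aqj taru gap
Hunk 3: at line 8 remove [taru] add [ptyu,uskk] -> 11 lines: vsqfw dli pmdpa pmpba wptie vrp sjj aqj ptyu uskk gap
Hunk 4: at line 6 remove [aqj,ptyu] add [fqt,ycmre,gjgb] -> 12 lines: vsqfw dli pmdpa pmpba wptie vrp sjj fqt ycmre gjgb uskk gap
Hunk 5: at line 6 remove [sjj,fqt] add [mpkoj,mycn,qzwy] -> 13 lines: vsqfw dli pmdpa pmpba wptie vrp mpkoj mycn qzwy ycmre gjgb uskk gap
Final line 2: dli

Answer: dli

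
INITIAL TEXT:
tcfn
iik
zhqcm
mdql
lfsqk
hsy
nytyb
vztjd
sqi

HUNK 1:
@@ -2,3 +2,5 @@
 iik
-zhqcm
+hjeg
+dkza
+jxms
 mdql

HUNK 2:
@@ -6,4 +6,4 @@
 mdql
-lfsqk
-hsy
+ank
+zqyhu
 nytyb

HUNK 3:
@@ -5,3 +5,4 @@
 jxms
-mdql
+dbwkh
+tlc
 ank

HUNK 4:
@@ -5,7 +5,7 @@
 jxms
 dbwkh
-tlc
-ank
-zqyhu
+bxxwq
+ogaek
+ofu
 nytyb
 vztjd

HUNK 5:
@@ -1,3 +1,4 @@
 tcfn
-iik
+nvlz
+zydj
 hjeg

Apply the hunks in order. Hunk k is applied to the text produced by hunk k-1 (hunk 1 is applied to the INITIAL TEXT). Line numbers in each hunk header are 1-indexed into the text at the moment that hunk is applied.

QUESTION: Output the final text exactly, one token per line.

Hunk 1: at line 2 remove [zhqcm] add [hjeg,dkza,jxms] -> 11 lines: tcfn iik hjeg dkza jxms mdql lfsqk hsy nytyb vztjd sqi
Hunk 2: at line 6 remove [lfsqk,hsy] add [ank,zqyhu] -> 11 lines: tcfn iik hjeg dkza jxms mdql ank zqyhu nytyb vztjd sqi
Hunk 3: at line 5 remove [mdql] add [dbwkh,tlc] -> 12 lines: tcfn iik hjeg dkza jxms dbwkh tlc ank zqyhu nytyb vztjd sqi
Hunk 4: at line 5 remove [tlc,ank,zqyhu] add [bxxwq,ogaek,ofu] -> 12 lines: tcfn iik hjeg dkza jxms dbwkh bxxwq ogaek ofu nytyb vztjd sqi
Hunk 5: at line 1 remove [iik] add [nvlz,zydj] -> 13 lines: tcfn nvlz zydj hjeg dkza jxms dbwkh bxxwq ogaek ofu nytyb vztjd sqi

Answer: tcfn
nvlz
zydj
hjeg
dkza
jxms
dbwkh
bxxwq
ogaek
ofu
nytyb
vztjd
sqi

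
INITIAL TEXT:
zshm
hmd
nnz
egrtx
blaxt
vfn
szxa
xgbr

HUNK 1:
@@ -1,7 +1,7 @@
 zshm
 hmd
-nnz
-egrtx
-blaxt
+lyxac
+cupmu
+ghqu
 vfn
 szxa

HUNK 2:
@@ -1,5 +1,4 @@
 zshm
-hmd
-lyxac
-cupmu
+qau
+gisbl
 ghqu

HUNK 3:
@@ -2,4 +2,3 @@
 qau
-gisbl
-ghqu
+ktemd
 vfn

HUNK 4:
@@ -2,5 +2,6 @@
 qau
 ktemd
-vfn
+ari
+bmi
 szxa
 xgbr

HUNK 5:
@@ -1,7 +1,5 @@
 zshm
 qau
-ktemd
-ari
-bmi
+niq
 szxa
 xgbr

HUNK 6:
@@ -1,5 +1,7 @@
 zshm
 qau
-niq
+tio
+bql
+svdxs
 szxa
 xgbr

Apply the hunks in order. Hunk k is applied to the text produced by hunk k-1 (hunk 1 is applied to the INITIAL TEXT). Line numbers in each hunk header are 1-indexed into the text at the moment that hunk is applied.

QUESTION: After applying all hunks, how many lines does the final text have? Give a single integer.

Answer: 7

Derivation:
Hunk 1: at line 1 remove [nnz,egrtx,blaxt] add [lyxac,cupmu,ghqu] -> 8 lines: zshm hmd lyxac cupmu ghqu vfn szxa xgbr
Hunk 2: at line 1 remove [hmd,lyxac,cupmu] add [qau,gisbl] -> 7 lines: zshm qau gisbl ghqu vfn szxa xgbr
Hunk 3: at line 2 remove [gisbl,ghqu] add [ktemd] -> 6 lines: zshm qau ktemd vfn szxa xgbr
Hunk 4: at line 2 remove [vfn] add [ari,bmi] -> 7 lines: zshm qau ktemd ari bmi szxa xgbr
Hunk 5: at line 1 remove [ktemd,ari,bmi] add [niq] -> 5 lines: zshm qau niq szxa xgbr
Hunk 6: at line 1 remove [niq] add [tio,bql,svdxs] -> 7 lines: zshm qau tio bql svdxs szxa xgbr
Final line count: 7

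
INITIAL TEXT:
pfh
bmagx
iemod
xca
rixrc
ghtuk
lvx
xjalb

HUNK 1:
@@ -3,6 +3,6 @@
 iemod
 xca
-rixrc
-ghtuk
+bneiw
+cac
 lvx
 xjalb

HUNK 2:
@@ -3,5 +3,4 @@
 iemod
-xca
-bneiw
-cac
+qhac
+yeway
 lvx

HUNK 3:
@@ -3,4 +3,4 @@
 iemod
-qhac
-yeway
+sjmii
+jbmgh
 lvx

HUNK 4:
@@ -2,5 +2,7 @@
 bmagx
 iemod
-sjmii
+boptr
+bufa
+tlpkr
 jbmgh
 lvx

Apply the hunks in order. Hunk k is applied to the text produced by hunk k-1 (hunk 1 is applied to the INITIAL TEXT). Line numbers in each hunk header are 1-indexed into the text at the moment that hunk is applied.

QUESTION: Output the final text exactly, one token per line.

Hunk 1: at line 3 remove [rixrc,ghtuk] add [bneiw,cac] -> 8 lines: pfh bmagx iemod xca bneiw cac lvx xjalb
Hunk 2: at line 3 remove [xca,bneiw,cac] add [qhac,yeway] -> 7 lines: pfh bmagx iemod qhac yeway lvx xjalb
Hunk 3: at line 3 remove [qhac,yeway] add [sjmii,jbmgh] -> 7 lines: pfh bmagx iemod sjmii jbmgh lvx xjalb
Hunk 4: at line 2 remove [sjmii] add [boptr,bufa,tlpkr] -> 9 lines: pfh bmagx iemod boptr bufa tlpkr jbmgh lvx xjalb

Answer: pfh
bmagx
iemod
boptr
bufa
tlpkr
jbmgh
lvx
xjalb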